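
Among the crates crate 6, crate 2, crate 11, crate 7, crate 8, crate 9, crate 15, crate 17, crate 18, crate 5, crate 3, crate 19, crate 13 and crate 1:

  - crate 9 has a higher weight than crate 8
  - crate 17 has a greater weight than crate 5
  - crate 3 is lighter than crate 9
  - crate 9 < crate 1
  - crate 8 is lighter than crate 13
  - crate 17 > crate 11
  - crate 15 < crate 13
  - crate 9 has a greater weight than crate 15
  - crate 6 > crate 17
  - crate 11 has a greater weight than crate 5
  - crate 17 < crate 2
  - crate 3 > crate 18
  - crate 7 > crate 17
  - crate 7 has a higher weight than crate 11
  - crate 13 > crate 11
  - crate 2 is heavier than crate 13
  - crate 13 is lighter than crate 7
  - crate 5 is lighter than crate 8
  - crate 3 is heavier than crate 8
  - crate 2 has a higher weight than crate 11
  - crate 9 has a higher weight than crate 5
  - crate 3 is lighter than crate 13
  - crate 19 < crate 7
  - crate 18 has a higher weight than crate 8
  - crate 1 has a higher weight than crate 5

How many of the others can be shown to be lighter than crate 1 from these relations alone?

Directly below crate 1: crate 5, crate 9.
One step further: crate 8, crate 3, crate 15 (5 so far).
One step further: crate 18 (6 so far).
No other element is forced below crate 1 by the given relations, so the count is 6.

6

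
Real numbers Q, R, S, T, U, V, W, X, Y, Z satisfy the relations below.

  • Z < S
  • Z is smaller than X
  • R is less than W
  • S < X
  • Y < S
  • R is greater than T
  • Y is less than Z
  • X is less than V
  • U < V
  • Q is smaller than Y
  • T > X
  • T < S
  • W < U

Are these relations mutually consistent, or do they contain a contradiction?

inconsistent

Chaining the given relations yields S < X < T, so S < T. But one relation states T < S. These cannot both hold.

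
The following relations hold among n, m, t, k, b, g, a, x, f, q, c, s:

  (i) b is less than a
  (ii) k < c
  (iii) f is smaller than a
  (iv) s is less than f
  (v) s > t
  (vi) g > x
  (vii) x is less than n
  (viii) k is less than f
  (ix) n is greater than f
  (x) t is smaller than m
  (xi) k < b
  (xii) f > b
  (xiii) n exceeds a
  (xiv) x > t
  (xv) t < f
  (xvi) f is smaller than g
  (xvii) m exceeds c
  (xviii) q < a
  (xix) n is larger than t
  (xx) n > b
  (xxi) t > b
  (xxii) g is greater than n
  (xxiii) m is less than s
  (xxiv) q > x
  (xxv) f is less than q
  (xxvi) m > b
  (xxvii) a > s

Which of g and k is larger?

Link the given pairs in sequence: k < b; b < t; t < m; m < s; s < f; f < q; q < a; a < n; n < g.
Chaining these gives k < b < t < m < s < f < q < a < n < g.
So k < g; g is the larger of the two.

g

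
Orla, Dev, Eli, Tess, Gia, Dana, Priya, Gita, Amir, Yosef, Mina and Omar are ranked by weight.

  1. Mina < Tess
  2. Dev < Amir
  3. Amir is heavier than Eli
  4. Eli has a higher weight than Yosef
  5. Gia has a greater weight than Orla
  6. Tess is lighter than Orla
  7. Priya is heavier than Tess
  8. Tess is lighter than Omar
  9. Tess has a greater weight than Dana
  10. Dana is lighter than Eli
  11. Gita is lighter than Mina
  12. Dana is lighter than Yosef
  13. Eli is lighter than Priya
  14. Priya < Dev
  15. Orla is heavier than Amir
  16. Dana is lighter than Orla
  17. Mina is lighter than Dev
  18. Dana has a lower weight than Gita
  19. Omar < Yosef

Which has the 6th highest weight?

Piecing the relations together gives one ordering: Dana < Gita < Mina < Tess < Omar < Yosef < Eli < Priya < Dev < Amir < Orla < Gia.
Counting 6 from the largest end gives Eli.

Eli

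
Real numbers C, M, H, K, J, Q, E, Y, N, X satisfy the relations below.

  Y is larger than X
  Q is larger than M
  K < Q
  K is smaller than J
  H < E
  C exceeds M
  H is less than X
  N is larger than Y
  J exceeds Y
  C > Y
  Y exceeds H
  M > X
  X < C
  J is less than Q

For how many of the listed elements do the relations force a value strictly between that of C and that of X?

The relations place X below C. An element lies strictly between them when it is forced above X and also forced below C.
Above X: {Y, J, M, N, Q}. Below C: {H, Y, M}.
Intersection: {Y, M} — 2.

2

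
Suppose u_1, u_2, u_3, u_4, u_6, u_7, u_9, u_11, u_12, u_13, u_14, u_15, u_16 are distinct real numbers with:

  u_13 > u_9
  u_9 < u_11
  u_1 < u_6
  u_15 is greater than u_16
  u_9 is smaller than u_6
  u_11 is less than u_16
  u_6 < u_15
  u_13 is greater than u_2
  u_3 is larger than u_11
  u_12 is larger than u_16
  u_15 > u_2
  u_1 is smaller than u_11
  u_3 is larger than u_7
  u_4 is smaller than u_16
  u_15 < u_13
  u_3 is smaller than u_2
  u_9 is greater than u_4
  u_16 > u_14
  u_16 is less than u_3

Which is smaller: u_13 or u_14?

u_14

u_14 < u_16 and u_16 < u_3 give u_14 < u_3.
Then u_3 < u_2 extends the chain to u_2.
Then u_2 < u_15 extends the chain to u_15.
With u_15 < u_13: u_14 < u_16 < u_3 < u_2 < u_15 < u_13.
So u_14 < u_13; u_14 is the smaller of the two.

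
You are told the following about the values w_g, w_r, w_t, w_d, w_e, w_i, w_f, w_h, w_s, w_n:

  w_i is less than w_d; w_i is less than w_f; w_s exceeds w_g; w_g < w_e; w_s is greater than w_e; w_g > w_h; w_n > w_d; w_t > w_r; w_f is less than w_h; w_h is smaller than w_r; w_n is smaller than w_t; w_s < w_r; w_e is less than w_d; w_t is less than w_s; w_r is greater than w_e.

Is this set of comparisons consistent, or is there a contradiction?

inconsistent

We have w_r < w_t stated directly, yet also w_t < w_s < w_r by chaining the others — so w_t < w_r. Contradiction.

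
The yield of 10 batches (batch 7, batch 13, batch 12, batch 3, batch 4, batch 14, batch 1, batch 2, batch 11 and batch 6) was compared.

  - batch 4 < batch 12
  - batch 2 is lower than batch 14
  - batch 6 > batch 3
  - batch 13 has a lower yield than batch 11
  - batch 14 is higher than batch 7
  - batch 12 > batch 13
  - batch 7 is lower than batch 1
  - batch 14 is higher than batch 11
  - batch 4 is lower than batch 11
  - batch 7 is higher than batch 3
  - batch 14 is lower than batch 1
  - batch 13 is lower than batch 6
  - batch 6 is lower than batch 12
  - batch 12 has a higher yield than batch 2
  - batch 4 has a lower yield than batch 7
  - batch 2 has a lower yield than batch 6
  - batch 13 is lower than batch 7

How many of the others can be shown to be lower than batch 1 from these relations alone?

Directly below batch 1: batch 7, batch 14.
One step further: batch 2, batch 4, batch 13, batch 3, batch 11 (7 so far).
Nothing else is reachable below batch 1; 7 in all.

7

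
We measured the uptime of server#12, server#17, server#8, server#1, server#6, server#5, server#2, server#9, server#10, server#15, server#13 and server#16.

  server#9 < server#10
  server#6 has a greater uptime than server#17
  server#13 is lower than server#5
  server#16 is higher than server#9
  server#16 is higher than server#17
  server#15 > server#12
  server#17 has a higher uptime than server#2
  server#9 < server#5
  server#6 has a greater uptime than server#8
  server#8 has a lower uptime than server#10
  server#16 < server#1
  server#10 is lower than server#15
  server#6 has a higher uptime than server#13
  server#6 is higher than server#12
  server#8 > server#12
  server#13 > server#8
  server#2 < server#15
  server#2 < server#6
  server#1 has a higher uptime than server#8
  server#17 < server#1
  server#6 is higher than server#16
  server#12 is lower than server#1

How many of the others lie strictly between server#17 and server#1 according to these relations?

Chaining upward from server#17 reaches: server#16, server#6.
Chaining downward from server#1 reaches: server#2, server#12, server#9, server#8, server#16.
Strictly between server#17 and server#1 are those in both lists: server#16 — 1 element.

1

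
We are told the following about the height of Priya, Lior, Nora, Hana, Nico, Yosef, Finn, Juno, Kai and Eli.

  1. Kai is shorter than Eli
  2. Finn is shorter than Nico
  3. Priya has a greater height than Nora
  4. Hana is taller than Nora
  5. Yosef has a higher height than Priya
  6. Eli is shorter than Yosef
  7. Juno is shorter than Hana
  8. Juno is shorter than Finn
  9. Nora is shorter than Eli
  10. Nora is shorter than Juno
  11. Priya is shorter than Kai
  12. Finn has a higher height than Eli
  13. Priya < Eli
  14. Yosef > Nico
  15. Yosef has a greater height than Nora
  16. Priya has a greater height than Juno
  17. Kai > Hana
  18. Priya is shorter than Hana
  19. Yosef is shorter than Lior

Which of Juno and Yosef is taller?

Following the relations from Juno: Juno < Priya < Hana < Kai < Eli < Finn < Nico < Yosef.
So Juno < Yosef; Yosef is the taller of the two.

Yosef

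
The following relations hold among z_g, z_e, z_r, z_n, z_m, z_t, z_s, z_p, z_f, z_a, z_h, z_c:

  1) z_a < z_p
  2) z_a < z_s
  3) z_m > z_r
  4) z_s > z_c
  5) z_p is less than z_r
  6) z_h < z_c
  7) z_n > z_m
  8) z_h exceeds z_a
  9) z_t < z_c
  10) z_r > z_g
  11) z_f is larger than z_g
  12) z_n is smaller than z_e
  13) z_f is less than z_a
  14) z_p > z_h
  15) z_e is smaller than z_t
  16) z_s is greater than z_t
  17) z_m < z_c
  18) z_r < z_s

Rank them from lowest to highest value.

Each adjacent pair is fixed by a given relation: z_g < z_f; z_f < z_a; z_a < z_h; z_h < z_p; z_p < z_r; z_r < z_m; z_m < z_n; z_n < z_e; z_e < z_t; z_t < z_c; z_c < z_s. Chaining them end to end gives the full order.

z_g < z_f < z_a < z_h < z_p < z_r < z_m < z_n < z_e < z_t < z_c < z_s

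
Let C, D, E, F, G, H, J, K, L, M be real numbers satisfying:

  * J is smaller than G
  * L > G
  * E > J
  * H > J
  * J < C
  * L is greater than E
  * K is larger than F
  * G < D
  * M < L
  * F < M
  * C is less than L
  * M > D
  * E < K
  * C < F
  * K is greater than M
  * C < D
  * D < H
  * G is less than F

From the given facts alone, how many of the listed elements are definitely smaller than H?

4

Directly below H: J, D.
One step further: G, C (4 so far).
No other element is forced below H by the given relations, so the count is 4.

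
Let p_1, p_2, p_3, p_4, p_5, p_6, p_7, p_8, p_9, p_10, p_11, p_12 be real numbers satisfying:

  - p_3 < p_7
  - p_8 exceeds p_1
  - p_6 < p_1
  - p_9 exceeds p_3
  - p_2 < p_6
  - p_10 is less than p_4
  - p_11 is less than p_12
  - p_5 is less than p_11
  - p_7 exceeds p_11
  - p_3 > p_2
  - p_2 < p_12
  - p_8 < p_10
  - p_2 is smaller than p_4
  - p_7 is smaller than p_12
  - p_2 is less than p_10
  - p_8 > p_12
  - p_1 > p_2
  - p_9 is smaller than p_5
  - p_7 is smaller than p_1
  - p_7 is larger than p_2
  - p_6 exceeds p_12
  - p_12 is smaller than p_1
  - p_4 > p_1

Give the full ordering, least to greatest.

The consecutive links are each given: p_2 < p_3; p_3 < p_9; p_9 < p_5; p_5 < p_11; p_11 < p_7; p_7 < p_12; p_12 < p_6; p_6 < p_1; p_1 < p_8; p_8 < p_10; p_10 < p_4.

p_2 < p_3 < p_9 < p_5 < p_11 < p_7 < p_12 < p_6 < p_1 < p_8 < p_10 < p_4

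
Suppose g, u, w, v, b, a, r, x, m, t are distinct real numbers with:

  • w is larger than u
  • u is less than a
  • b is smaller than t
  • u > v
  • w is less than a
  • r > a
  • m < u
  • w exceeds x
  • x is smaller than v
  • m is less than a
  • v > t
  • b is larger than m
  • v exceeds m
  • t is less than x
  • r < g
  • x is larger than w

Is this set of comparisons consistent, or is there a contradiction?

Chaining the given relations yields x < v < u < w, so x < w. But one relation states w < x. These cannot both hold.

inconsistent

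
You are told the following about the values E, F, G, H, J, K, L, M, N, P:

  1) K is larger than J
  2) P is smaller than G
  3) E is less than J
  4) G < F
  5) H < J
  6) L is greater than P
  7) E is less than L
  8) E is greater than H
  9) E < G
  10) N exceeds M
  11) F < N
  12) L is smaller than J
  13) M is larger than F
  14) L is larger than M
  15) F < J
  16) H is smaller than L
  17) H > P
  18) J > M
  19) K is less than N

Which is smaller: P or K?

P

P < H and H < E give P < E.
With E < G: P < H < E < G.
With G < F: P < H < E < G < F.
With F < M: P < H < E < G < F < M.
Then M < L extends the chain to L.
Then L < J extends the chain to J.
Then J < K extends the chain to K.
So P < K; P is the smaller of the two.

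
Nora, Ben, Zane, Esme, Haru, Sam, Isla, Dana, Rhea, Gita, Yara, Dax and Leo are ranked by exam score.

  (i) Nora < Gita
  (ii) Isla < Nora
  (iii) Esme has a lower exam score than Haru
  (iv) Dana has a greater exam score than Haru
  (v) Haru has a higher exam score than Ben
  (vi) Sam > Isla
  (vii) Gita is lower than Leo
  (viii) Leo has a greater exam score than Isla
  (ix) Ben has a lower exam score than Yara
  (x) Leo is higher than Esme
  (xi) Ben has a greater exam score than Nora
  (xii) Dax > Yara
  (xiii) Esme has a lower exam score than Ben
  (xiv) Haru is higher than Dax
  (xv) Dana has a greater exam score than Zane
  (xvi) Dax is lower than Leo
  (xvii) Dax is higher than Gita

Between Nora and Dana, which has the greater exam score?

Dana

Link the given pairs in sequence: Nora < Ben; Ben < Yara; Yara < Dax; Dax < Haru; Haru < Dana.
Together: Nora < Ben < Yara < Dax < Haru < Dana.
So Nora < Dana; Dana is the higher of the two.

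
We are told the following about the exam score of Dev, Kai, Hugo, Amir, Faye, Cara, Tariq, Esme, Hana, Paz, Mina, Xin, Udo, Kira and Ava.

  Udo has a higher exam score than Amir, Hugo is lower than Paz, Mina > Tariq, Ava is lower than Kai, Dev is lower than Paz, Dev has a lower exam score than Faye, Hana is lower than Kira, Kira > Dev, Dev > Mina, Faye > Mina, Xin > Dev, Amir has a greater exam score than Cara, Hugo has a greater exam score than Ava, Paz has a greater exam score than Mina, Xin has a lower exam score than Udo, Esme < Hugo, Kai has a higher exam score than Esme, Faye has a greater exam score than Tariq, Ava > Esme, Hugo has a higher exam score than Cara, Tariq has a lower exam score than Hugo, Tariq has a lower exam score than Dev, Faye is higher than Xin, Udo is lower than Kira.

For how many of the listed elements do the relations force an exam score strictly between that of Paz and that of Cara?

1

Chaining upward from Cara reaches: Amir, Hugo, Udo, Kira.
Chaining downward from Paz reaches: Tariq, Mina, Esme, Dev, Ava, Hugo.
Strictly between Cara and Paz are those in both lists: Hugo — 1 element.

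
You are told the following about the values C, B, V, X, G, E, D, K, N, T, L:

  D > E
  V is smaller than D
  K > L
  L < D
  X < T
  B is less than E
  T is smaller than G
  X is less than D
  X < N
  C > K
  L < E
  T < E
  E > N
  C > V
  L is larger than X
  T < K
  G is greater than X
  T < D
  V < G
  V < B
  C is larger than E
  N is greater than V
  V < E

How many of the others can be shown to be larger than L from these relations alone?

4

Directly above L: K, E, D.
One step further: C (4 so far).
No other element is forced above L by the given relations, so the count is 4.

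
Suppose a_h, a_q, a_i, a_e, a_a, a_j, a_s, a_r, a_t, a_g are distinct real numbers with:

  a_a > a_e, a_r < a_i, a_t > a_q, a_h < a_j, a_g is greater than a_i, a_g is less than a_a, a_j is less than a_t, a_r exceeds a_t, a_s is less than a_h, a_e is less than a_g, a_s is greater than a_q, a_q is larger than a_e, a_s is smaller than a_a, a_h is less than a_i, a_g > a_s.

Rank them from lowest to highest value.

a_e < a_q < a_s < a_h < a_j < a_t < a_r < a_i < a_g < a_a

Nothing is placed below a_e, so it is least; from there a_e < a_q; a_q < a_s; a_s < a_h; a_h < a_j; a_j < a_t; a_t < a_r; a_r < a_i; a_i < a_g; a_g < a_a, each given directly.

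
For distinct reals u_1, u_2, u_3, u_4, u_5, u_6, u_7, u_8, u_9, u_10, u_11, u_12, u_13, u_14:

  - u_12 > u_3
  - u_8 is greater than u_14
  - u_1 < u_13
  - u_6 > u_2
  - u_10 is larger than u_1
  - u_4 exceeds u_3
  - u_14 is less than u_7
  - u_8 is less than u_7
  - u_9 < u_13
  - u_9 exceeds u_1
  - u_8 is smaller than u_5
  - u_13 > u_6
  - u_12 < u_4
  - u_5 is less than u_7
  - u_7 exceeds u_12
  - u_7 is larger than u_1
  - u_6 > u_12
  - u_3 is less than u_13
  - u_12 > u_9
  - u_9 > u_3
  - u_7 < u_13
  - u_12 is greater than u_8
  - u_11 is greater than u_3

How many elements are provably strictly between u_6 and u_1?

2

Chaining upward from u_1 reaches: u_9, u_12, u_4, u_10, u_7, u_13.
Chaining downward from u_6 reaches: u_14, u_8, u_3, u_9, u_12, u_2.
Strictly between u_1 and u_6 are those in both lists: u_9, u_12 — 2 elements.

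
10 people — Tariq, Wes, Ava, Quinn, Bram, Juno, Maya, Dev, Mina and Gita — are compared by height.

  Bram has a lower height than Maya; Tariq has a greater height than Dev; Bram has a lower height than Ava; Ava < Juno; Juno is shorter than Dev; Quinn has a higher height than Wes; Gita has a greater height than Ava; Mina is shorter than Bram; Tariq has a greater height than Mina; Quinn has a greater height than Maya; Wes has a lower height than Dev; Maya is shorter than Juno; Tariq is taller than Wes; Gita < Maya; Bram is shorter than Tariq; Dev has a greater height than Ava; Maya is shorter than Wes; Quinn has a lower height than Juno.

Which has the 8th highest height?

Ava

Piecing the relations together gives one ordering: Mina < Bram < Ava < Gita < Maya < Wes < Quinn < Juno < Dev < Tariq.
Counting 8 from the largest end gives Ava.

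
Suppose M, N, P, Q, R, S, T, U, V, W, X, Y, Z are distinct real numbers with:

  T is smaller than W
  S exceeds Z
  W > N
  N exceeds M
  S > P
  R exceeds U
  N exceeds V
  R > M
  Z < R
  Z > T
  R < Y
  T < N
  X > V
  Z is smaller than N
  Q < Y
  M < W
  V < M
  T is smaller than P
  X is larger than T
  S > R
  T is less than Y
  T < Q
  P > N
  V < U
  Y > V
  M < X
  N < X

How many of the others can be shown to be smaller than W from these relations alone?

5

Directly below W: T, M, N.
One step further: V, Z (5 so far).
Nothing else is reachable below W; 5 in all.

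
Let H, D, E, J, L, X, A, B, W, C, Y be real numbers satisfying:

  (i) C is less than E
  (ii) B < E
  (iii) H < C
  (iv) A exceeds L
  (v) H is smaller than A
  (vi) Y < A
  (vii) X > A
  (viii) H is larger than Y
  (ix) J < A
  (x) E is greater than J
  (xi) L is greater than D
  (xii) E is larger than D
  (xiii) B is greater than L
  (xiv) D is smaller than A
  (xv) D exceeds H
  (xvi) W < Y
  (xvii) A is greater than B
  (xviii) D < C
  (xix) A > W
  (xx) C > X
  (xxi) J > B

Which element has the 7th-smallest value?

The consecutive relations fix a unique order: W < Y < H < D < L < B < J < A < X < C < E.
Counting 7 from the smallest end gives J.

J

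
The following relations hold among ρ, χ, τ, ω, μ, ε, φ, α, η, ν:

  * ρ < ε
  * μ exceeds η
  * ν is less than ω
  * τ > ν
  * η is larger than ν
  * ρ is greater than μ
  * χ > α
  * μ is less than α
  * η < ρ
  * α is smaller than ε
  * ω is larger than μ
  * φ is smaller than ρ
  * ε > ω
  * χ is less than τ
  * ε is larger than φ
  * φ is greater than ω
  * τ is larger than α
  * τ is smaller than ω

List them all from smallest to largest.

ν < η < μ < α < χ < τ < ω < φ < ρ < ε

Nothing is placed below ν, so it is least; from there ν < η; η < μ; μ < α; α < χ; χ < τ; τ < ω; ω < φ; φ < ρ; ρ < ε, each given directly.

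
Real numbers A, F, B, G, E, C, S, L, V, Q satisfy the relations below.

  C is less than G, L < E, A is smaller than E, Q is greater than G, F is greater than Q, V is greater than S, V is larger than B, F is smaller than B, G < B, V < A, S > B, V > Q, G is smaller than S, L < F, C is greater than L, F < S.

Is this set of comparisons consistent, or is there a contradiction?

The single ordering L < C < G < Q < F < B < S < V < A < E satisfies every listed relation, so no contradiction arises.

consistent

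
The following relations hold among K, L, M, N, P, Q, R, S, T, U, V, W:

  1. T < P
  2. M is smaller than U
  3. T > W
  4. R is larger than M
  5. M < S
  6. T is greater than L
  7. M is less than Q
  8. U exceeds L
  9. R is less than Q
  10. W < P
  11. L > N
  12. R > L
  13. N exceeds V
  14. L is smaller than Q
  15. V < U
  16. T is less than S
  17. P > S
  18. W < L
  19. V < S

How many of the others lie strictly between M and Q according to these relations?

1

The relations place M below Q. An element lies strictly between them when it is forced above M and also forced below Q.
Above M: {R, S, P, U}. Below Q: {V, N, W, L, R}.
Intersection: {R} — 1.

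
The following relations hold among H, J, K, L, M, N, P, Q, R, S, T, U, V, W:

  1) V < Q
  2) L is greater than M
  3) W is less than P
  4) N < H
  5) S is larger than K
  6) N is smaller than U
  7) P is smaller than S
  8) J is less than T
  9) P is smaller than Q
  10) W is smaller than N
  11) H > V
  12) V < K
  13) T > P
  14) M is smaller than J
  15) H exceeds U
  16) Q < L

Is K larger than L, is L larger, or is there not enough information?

undetermined

Following every chain through K: above K we get S; below K we get V.
L is not reached, and no chain runs the other way from L to K.
So the given relations leave the order of K and L undetermined.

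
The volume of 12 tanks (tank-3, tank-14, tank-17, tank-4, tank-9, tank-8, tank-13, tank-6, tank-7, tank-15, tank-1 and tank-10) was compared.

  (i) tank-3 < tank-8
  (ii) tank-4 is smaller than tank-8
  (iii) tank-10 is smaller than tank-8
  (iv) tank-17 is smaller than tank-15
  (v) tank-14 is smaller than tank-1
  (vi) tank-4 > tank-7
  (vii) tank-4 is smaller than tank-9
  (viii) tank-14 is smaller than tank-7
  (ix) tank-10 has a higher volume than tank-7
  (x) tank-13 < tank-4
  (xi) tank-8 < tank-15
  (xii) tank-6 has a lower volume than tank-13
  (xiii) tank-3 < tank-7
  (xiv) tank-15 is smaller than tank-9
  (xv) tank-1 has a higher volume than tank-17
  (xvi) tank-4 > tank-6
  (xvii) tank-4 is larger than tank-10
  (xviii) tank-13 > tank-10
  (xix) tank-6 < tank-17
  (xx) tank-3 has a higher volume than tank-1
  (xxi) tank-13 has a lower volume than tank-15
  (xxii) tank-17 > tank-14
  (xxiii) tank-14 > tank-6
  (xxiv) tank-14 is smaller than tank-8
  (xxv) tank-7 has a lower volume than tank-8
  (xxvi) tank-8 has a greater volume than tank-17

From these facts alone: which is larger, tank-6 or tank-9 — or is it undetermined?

tank-9

Link the given pairs in sequence: tank-6 < tank-14; tank-14 < tank-17; tank-17 < tank-1; tank-1 < tank-3; tank-3 < tank-7; tank-7 < tank-10; tank-10 < tank-13; tank-13 < tank-4; tank-4 < tank-9.
Together: tank-6 < tank-14 < tank-17 < tank-1 < tank-3 < tank-7 < tank-10 < tank-13 < tank-4 < tank-9.
So tank-9 is larger.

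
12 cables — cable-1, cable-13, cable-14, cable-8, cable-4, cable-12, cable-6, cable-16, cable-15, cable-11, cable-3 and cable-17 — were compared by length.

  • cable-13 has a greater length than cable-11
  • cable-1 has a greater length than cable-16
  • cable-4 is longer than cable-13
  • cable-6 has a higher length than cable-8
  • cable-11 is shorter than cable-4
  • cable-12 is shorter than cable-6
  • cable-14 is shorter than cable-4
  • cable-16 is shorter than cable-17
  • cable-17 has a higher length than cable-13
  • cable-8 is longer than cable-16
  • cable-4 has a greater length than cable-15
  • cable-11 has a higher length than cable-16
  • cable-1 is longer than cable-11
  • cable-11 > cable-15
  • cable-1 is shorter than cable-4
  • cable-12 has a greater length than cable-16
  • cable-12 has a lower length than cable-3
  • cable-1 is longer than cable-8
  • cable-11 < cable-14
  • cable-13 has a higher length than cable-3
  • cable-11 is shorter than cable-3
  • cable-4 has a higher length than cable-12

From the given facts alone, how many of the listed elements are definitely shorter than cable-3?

4

Directly below cable-3: cable-12, cable-11.
One step further: cable-16, cable-15 (4 so far).
No other element is forced below cable-3 by the given relations, so the count is 4.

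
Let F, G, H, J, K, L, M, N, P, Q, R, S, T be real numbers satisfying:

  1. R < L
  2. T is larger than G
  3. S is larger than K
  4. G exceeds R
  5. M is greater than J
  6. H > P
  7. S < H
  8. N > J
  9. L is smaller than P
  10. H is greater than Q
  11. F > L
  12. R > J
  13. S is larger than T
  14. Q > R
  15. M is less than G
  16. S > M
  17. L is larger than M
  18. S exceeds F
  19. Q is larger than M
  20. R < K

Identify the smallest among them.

J

R is not least since J < R; M is not least since J < M; K is not least since R < K; G is not least since M < G; L is not least since M < L; Q is not least since R < Q; T is not least since G < T; F is not least since L < F; N is not least since J < N; P is not least since L < P; S is not least since M < S; H is not least since Q < H.
Only J has nothing below it, so J is the smallest.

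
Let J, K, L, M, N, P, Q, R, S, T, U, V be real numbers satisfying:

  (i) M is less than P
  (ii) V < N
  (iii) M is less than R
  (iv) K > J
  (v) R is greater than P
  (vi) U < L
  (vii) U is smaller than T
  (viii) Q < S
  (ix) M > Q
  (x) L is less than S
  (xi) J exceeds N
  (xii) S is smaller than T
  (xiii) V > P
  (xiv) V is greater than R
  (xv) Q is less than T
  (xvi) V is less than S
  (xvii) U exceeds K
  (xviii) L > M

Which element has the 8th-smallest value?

K

Chaining the given pairs: Q < M < P < R < V < N < J < K < U < L < S < T.
The 8th smallest is K.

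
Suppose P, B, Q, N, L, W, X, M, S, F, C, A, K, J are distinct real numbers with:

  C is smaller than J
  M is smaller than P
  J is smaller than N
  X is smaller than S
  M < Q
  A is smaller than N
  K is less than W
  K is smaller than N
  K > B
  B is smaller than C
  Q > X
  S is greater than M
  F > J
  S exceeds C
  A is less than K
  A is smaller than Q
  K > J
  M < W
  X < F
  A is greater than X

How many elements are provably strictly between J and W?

The relations place J below W. An element lies strictly between them when it is forced above J and also forced below W.
Above J: {K, N, F}. Below W: {M, X, B, A, C, K}.
Intersection: {K} — 1.

1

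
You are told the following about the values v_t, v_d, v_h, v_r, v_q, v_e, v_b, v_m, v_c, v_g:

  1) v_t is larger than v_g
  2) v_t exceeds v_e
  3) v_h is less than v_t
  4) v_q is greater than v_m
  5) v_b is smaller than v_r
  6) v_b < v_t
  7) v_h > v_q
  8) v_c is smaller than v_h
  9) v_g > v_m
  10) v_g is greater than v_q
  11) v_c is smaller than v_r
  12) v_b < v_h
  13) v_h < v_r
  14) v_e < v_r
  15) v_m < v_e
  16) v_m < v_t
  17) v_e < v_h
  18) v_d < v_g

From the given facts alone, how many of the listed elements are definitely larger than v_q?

4

The elements the relations force above v_q are v_h, v_g, v_r, v_t — no chain reaches any other.
That is 4.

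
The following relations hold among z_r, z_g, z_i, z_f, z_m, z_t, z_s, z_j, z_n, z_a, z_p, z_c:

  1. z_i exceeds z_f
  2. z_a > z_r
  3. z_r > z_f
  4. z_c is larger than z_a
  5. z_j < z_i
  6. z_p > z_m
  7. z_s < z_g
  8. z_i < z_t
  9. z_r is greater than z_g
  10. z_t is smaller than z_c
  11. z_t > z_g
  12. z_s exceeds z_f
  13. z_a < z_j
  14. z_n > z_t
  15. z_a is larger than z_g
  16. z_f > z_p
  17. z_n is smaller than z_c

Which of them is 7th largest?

z_r

The consecutive relations fix a unique order: z_m < z_p < z_f < z_s < z_g < z_r < z_a < z_j < z_i < z_t < z_n < z_c.
Counting 7 from the largest end gives z_r.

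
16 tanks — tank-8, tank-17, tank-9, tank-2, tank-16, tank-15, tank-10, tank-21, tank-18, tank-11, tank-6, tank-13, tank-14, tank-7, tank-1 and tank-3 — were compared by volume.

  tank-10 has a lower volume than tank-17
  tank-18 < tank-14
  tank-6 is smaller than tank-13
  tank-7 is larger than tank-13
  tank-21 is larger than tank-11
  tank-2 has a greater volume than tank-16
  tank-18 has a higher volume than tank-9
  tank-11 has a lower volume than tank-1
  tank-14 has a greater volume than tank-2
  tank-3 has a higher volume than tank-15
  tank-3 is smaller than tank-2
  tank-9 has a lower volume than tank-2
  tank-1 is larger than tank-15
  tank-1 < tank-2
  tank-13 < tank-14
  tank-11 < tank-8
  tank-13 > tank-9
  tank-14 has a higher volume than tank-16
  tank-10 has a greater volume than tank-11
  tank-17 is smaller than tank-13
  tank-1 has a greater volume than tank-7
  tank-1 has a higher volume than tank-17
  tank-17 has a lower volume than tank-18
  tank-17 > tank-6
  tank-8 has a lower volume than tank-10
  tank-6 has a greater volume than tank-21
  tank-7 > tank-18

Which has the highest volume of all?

tank-14

Chaining downward from tank-14: directly below it, tank-13, tank-18, tank-16, tank-2; then tank-6, tank-17, tank-9, tank-3, tank-1; then tank-11, tank-15, tank-21, tank-10, tank-7; then tank-8.
That covers every other element, and nothing is given above tank-14, so tank-14 is the highest volume.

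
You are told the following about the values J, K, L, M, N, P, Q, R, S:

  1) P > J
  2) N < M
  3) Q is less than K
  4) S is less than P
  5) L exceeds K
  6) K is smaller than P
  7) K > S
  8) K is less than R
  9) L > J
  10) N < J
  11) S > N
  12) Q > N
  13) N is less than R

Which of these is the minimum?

N

Q is not least since N < Q; J is not least since N < J; S is not least since N < S; K is not least since S < K; M is not least since N < M; P is not least since K < P; L is not least since J < L; R is not least since K < R.
Only N has nothing below it, so N is the minimum.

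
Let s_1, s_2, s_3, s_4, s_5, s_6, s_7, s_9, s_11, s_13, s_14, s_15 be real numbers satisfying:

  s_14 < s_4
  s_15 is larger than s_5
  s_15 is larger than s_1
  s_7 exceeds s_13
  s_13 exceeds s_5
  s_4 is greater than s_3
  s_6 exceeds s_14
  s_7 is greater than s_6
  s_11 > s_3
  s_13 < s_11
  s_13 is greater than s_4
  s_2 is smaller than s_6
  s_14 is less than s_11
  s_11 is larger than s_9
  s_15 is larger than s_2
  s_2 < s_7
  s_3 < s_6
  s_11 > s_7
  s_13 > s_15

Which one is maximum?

s_11

Chaining downward from s_11: directly below it, s_14, s_9, s_3, s_13, s_7; then s_5, s_2, s_6, s_15, s_4; then s_1.
That covers every other element, and nothing is given above s_11, so s_11 is the maximum.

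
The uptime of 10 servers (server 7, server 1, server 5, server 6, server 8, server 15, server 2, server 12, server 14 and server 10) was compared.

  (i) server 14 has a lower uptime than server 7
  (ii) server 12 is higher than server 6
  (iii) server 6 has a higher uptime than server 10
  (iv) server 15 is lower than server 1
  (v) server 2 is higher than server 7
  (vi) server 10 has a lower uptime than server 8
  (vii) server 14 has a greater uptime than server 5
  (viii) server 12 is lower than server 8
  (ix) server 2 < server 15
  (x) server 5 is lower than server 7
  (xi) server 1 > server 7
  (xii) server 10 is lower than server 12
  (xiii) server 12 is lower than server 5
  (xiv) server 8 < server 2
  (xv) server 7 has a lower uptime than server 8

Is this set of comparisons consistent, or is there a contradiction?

consistent

Every relation is compatible with server 10 < server 6 < server 12 < server 5 < server 14 < server 7 < server 8 < server 2 < server 15 < server 1; the set is consistent.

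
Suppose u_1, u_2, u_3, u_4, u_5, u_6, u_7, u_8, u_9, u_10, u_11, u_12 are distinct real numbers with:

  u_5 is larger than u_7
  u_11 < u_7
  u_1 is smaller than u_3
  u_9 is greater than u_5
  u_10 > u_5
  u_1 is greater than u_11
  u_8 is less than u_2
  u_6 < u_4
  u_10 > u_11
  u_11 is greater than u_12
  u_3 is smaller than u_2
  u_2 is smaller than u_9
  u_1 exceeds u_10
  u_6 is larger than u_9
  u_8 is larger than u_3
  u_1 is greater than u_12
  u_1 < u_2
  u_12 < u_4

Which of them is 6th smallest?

u_1

The consecutive relations fix a unique order: u_12 < u_11 < u_7 < u_5 < u_10 < u_1 < u_3 < u_8 < u_2 < u_9 < u_6 < u_4.
The 6th smallest is u_1.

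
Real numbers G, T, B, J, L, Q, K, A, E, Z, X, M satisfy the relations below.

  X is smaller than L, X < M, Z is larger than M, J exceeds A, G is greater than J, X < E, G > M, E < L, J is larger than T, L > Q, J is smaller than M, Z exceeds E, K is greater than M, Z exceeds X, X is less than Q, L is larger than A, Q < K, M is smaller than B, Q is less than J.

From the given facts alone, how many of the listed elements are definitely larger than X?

The elements the relations force above X are E, Q, J, M, B, Z, L, K, G — no chain reaches any other.
That is 9.

9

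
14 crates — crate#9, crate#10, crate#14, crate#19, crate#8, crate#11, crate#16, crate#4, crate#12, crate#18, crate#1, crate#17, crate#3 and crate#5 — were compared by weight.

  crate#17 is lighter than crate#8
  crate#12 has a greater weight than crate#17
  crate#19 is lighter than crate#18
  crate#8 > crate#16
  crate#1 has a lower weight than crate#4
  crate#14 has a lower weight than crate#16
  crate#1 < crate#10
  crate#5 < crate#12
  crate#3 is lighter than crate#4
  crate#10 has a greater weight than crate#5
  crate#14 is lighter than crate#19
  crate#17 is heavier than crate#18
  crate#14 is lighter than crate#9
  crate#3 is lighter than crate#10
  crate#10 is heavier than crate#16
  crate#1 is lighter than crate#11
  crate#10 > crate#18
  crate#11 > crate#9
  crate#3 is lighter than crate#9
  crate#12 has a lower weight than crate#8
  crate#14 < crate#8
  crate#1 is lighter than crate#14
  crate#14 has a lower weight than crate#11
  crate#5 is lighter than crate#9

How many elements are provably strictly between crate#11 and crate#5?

The relations place crate#5 below crate#11. An element lies strictly between them when it is forced above crate#5 and also forced below crate#11.
Above crate#5: {crate#9, crate#12, crate#8, crate#10}. Below crate#11: {crate#3, crate#1, crate#14, crate#9}.
Intersection: {crate#9} — 1.

1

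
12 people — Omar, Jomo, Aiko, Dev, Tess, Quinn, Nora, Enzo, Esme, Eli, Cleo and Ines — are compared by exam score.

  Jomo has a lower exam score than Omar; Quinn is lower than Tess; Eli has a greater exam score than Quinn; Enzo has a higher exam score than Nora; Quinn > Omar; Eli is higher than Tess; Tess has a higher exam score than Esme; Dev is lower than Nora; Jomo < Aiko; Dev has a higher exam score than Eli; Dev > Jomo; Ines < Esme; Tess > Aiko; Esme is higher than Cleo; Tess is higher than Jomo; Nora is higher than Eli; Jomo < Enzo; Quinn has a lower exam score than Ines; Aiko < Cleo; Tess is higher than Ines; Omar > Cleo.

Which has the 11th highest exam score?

Aiko

Chaining the given pairs: Jomo < Aiko < Cleo < Omar < Quinn < Ines < Esme < Tess < Eli < Dev < Nora < Enzo.
Counting 11 from the largest end gives Aiko.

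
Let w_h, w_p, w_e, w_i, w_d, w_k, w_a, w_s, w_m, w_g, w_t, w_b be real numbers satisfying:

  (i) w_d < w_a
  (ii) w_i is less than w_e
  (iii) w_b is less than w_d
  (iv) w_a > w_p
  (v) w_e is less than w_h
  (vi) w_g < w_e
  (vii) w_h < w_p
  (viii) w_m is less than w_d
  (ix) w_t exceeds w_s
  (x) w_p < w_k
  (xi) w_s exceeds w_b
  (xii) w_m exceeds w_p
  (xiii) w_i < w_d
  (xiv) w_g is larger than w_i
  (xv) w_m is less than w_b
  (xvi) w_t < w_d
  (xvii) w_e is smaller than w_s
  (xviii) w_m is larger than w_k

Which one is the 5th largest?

w_b

The consecutive relations fix a unique order: w_i < w_g < w_e < w_h < w_p < w_k < w_m < w_b < w_s < w_t < w_d < w_a.
Counting 5 from the largest end gives w_b.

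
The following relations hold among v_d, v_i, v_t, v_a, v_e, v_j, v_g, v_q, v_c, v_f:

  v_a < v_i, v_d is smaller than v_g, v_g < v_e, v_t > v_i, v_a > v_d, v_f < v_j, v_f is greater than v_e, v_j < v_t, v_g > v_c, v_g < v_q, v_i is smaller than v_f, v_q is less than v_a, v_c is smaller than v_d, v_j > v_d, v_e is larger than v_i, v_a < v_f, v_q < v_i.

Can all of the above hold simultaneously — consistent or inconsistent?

consistent

Every relation is compatible with v_c < v_d < v_g < v_q < v_a < v_i < v_e < v_f < v_j < v_t; the set is consistent.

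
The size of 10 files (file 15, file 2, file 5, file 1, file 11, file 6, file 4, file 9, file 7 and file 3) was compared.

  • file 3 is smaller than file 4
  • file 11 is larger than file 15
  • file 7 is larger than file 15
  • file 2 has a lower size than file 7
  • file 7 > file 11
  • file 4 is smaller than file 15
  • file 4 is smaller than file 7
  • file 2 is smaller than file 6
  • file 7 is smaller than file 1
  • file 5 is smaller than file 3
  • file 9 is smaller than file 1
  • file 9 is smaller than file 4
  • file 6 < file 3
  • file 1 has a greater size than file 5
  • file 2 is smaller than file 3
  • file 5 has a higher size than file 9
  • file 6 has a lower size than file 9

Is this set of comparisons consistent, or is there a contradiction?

Every relation is compatible with file 2 < file 6 < file 9 < file 5 < file 3 < file 4 < file 15 < file 11 < file 7 < file 1; the set is consistent.

consistent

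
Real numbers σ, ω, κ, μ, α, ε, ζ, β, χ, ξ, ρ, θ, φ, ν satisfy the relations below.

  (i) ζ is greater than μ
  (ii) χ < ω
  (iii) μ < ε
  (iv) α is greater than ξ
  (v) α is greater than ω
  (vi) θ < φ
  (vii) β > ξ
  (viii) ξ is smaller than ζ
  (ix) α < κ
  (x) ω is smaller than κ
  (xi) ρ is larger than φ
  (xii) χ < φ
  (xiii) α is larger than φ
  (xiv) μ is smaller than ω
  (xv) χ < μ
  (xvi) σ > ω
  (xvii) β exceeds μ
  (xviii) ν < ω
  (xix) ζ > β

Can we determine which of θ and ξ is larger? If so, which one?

Following every chain through ξ: above ξ we get β, α, κ, ζ.
θ is not reached, and no chain runs the other way from θ to ξ.
So the given relations leave the order of ξ and θ undetermined.

undetermined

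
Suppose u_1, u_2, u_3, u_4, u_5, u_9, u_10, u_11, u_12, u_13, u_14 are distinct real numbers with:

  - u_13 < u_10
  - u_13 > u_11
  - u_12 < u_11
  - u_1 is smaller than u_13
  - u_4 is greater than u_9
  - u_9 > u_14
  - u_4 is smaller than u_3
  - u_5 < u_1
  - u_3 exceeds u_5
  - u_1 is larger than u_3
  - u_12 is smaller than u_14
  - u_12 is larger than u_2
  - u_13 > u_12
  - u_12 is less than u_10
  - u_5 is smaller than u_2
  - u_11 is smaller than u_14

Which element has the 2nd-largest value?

u_13

Chaining the given pairs: u_5 < u_2 < u_12 < u_11 < u_14 < u_9 < u_4 < u_3 < u_1 < u_13 < u_10.
The 2nd largest is u_13.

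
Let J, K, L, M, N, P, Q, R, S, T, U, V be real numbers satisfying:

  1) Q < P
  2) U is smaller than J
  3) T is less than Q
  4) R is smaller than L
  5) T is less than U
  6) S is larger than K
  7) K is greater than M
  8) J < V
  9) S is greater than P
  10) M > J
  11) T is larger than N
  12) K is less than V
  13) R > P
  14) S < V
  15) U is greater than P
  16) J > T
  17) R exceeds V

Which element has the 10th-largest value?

Q

The consecutive relations fix a unique order: N < T < Q < P < U < J < M < K < S < V < R < L.
The 10th largest is Q.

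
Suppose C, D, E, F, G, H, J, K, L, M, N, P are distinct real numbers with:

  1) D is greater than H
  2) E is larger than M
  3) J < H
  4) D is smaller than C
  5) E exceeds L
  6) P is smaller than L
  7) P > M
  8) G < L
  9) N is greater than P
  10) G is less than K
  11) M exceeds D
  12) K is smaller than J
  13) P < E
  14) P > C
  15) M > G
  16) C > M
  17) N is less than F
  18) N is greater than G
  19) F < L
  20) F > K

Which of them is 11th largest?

K

Piecing the relations together gives one ordering: G < K < J < H < D < M < C < P < N < F < L < E.
Counting 11 from the largest end gives K.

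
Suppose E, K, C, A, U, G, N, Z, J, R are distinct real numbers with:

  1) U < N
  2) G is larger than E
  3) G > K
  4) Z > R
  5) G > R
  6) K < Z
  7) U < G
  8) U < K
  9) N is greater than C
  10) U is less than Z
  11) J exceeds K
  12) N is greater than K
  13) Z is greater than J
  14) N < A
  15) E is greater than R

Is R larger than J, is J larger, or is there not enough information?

Following every chain through R: above R we get E, G, Z.
J is not reached, and no chain runs the other way from J to R.
So the given relations leave the order of R and J undetermined.

undetermined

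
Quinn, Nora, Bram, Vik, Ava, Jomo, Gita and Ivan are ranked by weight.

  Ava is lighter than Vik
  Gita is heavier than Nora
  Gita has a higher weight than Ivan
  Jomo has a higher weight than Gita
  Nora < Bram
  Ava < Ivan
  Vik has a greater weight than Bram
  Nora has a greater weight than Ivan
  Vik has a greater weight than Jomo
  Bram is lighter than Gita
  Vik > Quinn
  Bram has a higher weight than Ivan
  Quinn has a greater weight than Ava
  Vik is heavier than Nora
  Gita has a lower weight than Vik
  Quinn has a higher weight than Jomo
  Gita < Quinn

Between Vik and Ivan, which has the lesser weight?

Ivan

The relevant relations are Ivan < Nora; Nora < Bram; Bram < Gita; Gita < Jomo; Jomo < Quinn; Quinn < Vik.
Together: Ivan < Nora < Bram < Gita < Jomo < Quinn < Vik.
So Ivan < Vik; Ivan is the lighter of the two.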